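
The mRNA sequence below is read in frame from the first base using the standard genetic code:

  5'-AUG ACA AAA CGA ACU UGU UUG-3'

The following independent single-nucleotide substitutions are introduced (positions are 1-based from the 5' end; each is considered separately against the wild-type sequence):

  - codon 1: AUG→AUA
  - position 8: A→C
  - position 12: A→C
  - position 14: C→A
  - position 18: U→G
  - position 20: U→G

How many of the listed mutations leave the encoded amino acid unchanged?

Codon 1: AUG (Met) → AUA (Ile) — missense.
Codon 3: AAA (Lys) → ACA (Thr) — missense.
Codon 4: CGA (Arg) → CGC (Arg) — synonymous.
Codon 5: ACU (Thr) → AAU (Asn) — missense.
Codon 6: UGU (Cys) → UGG (Trp) — missense.
Codon 7: UUG (Leu) → UGG (Trp) — missense.
Synonymous: 1 of 6.

1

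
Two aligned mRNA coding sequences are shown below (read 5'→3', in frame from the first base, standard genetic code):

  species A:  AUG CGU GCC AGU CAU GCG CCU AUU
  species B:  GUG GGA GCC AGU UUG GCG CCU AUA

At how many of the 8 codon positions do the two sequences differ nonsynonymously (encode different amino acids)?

3

Codon 1: AUG Met / GUG Val — nonsynonymous.
Codon 2: CGU Arg / GGA Gly — nonsynonymous.
Codon 3: GCC Ala / GCC Ala — identical.
Codon 4: AGU Ser / AGU Ser — identical.
Codon 5: CAU His / UUG Leu — nonsynonymous.
Codon 6: GCG Ala / GCG Ala — identical.
Codon 7: CCU Pro / CCU Pro — identical.
Codon 8: AUU Ile / AUA Ile — synonymous.
Nonsynonymous differences: 3.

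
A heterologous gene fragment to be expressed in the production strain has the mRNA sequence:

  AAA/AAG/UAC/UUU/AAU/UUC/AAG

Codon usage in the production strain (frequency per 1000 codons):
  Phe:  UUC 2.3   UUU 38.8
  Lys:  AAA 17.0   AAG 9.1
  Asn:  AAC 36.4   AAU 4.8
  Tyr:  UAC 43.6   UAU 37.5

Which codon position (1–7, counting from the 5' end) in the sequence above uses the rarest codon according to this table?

6

Codon 1 AAA (Lys): 17.0 per 1000.
Codon 2 AAG (Lys): 9.1 per 1000.
Codon 3 UAC (Tyr): 43.6 per 1000.
Codon 4 UUU (Phe): 38.8 per 1000.
Codon 5 AAU (Asn): 4.8 per 1000.
Codon 6 UUC (Phe): 2.3 per 1000.
Codon 7 AAG (Lys): 9.1 per 1000.
Lowest frequency is 2.3 at codon 6.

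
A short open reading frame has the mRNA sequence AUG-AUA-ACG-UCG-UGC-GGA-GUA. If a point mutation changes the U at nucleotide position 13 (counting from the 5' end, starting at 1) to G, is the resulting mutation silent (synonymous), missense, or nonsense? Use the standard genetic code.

Position 13 falls in codon 5: UGC → Cys.
After the substitution the codon is GGC → Gly.
Cys ≠ Gly, so this is a missense mutation.

missense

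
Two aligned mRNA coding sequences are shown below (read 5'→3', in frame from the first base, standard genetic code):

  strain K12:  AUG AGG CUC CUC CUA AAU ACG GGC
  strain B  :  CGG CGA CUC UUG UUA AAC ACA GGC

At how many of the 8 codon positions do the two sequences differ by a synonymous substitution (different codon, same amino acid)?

5

Codon 1: AUG Met / CGG Arg — nonsynonymous.
Codon 2: AGG Arg / CGA Arg — synonymous.
Codon 3: CUC Leu / CUC Leu — identical.
Codon 4: CUC Leu / UUG Leu — synonymous.
Codon 5: CUA Leu / UUA Leu — synonymous.
Codon 6: AAU Asn / AAC Asn — synonymous.
Codon 7: ACG Thr / ACA Thr — synonymous.
Codon 8: GGC Gly / GGC Gly — identical.
Synonymous differences: 5.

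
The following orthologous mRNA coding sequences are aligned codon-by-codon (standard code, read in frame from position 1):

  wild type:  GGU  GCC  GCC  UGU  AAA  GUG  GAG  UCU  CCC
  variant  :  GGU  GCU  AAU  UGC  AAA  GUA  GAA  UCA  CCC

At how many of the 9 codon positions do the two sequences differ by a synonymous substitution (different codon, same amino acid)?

Codon 1: GGU Gly / GGU Gly — identical.
Codon 2: GCC Ala / GCU Ala — synonymous.
Codon 3: GCC Ala / AAU Asn — nonsynonymous.
Codon 4: UGU Cys / UGC Cys — synonymous.
Codon 5: AAA Lys / AAA Lys — identical.
Codon 6: GUG Val / GUA Val — synonymous.
Codon 7: GAG Glu / GAA Glu — synonymous.
Codon 8: UCU Ser / UCA Ser — synonymous.
Codon 9: CCC Pro / CCC Pro — identical.
Synonymous differences: 5.

5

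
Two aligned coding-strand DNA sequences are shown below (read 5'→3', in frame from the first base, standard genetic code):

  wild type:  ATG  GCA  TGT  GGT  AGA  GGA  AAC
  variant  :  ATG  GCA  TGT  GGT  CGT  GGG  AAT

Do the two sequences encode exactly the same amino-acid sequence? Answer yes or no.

yes

Codon 1: ATG Met / ATG Met — identical.
Codon 2: GCA Ala / GCA Ala — identical.
Codon 3: TGT Cys / TGT Cys — identical.
Codon 4: GGT Gly / GGT Gly — identical.
Codon 5: AGA Arg / CGT Arg — synonymous.
Codon 6: GGA Gly / GGG Gly — synonymous.
Codon 7: AAC Asn / AAT Asn — synonymous.
Nonsynonymous differences: 0 → same protein.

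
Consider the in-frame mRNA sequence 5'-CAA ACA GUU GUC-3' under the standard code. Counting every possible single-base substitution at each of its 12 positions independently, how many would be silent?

10

Codon 1 (CAA, Gln): 1 synonymous substitution.
Codon 2 (ACA, Thr): 3 synonymous substitutions.
Codon 3 (GUU, Val): 3 synonymous substitutions.
Codon 4 (GUC, Val): 3 synonymous substitutions.
Total: 1 + 3 + 3 + 3 = 10.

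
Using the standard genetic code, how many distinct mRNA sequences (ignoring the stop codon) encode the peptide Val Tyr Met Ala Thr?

128

Val: 4 codons.
Tyr: 2 codons.
Met: 1 codon.
Ala: 4 codons.
Thr: 4 codons.
4 × 2 × 1 × 4 × 4 = 128.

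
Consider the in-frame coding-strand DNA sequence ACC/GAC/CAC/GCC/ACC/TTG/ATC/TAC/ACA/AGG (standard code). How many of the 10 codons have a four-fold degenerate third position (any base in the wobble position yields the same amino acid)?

Codon 1 ACC (Thr): third position 4-fold.
Codon 2 GAC (Asp): third position 2-fold.
Codon 3 CAC (His): third position 2-fold.
Codon 4 GCC (Ala): third position 4-fold.
Codon 5 ACC (Thr): third position 4-fold.
Codon 6 TTG (Leu): third position 2-fold.
Codon 7 ATC (Ile): third position 3-fold.
Codon 8 TAC (Tyr): third position 2-fold.
Codon 9 ACA (Thr): third position 4-fold.
Codon 10 AGG (Arg): third position 2-fold.
Four-fold degenerate third positions: 4.

4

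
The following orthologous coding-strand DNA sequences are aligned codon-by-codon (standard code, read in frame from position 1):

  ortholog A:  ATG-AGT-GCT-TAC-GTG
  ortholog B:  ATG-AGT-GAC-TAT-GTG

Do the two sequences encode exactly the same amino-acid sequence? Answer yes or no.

no

Codon 1: ATG Met / ATG Met — identical.
Codon 2: AGT Ser / AGT Ser — identical.
Codon 3: GCT Ala / GAC Asp — nonsynonymous.
Codon 4: TAC Tyr / TAT Tyr — synonymous.
Codon 5: GTG Val / GTG Val — identical.
Nonsynonymous differences: 1 → different protein.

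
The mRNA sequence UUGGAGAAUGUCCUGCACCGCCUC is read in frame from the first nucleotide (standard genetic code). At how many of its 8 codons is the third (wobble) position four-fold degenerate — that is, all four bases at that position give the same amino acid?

Codon 1 UUG (Leu): third position 2-fold.
Codon 2 GAG (Glu): third position 2-fold.
Codon 3 AAU (Asn): third position 2-fold.
Codon 4 GUC (Val): third position 4-fold.
Codon 5 CUG (Leu): third position 4-fold.
Codon 6 CAC (His): third position 2-fold.
Codon 7 CGC (Arg): third position 4-fold.
Codon 8 CUC (Leu): third position 4-fold.
Four-fold degenerate third positions: 4.

4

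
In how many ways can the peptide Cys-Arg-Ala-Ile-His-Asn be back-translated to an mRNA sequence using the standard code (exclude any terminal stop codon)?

576

Cys: 2 codons.
Arg: 6 codons.
Ala: 4 codons.
Ile: 3 codons.
His: 2 codons.
Asn: 2 codons.
2 × 6 × 4 × 3 × 2 × 2 = 576.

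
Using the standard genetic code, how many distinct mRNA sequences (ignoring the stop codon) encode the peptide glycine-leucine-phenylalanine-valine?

Gly: 4 codons.
Leu: 6 codons.
Phe: 2 codons.
Val: 4 codons.
4 × 6 × 2 × 4 = 192.

192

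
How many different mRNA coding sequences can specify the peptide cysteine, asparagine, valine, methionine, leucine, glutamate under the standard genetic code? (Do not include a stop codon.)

Cys: 2 codons.
Asn: 2 codons.
Val: 4 codons.
Met: 1 codon.
Leu: 6 codons.
Glu: 2 codons.
2 × 2 × 4 × 1 × 6 × 2 = 192.

192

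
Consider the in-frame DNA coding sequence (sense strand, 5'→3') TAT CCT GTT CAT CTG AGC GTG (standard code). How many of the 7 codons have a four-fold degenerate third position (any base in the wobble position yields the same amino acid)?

4

Codon 1 TAT (Tyr): third position 2-fold.
Codon 2 CCT (Pro): third position 4-fold.
Codon 3 GTT (Val): third position 4-fold.
Codon 4 CAT (His): third position 2-fold.
Codon 5 CTG (Leu): third position 4-fold.
Codon 6 AGC (Ser): third position 2-fold.
Codon 7 GTG (Val): third position 4-fold.
Four-fold degenerate third positions: 4.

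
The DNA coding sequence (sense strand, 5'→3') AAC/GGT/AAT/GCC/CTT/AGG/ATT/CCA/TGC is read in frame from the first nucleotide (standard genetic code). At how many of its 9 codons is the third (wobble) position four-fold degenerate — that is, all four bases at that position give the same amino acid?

Codon 1 AAC (Asn): third position 2-fold.
Codon 2 GGT (Gly): third position 4-fold.
Codon 3 AAT (Asn): third position 2-fold.
Codon 4 GCC (Ala): third position 4-fold.
Codon 5 CTT (Leu): third position 4-fold.
Codon 6 AGG (Arg): third position 2-fold.
Codon 7 ATT (Ile): third position 3-fold.
Codon 8 CCA (Pro): third position 4-fold.
Codon 9 TGC (Cys): third position 2-fold.
Four-fold degenerate third positions: 4.

4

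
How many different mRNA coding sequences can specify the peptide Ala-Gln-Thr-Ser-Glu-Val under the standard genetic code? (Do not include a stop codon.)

1536

Ala: 4 codons.
Gln: 2 codons.
Thr: 4 codons.
Ser: 6 codons.
Glu: 2 codons.
Val: 4 codons.
4 × 2 × 4 × 6 × 2 × 4 = 1536.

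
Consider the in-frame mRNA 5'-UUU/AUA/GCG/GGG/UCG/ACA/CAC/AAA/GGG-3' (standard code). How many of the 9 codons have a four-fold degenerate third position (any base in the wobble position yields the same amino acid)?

5

Codon 1 UUU (Phe): third position 2-fold.
Codon 2 AUA (Ile): third position 3-fold.
Codon 3 GCG (Ala): third position 4-fold.
Codon 4 GGG (Gly): third position 4-fold.
Codon 5 UCG (Ser): third position 4-fold.
Codon 6 ACA (Thr): third position 4-fold.
Codon 7 CAC (His): third position 2-fold.
Codon 8 AAA (Lys): third position 2-fold.
Codon 9 GGG (Gly): third position 4-fold.
Four-fold degenerate third positions: 5.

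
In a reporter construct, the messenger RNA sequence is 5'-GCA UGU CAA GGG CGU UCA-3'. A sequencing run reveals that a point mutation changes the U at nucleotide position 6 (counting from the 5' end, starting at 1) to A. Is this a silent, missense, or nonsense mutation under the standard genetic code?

nonsense

Position 6 falls in codon 2: UGU → Cys.
After the substitution the codon is UGA → Stop.
The new codon is a stop codon, so this is a nonsense mutation.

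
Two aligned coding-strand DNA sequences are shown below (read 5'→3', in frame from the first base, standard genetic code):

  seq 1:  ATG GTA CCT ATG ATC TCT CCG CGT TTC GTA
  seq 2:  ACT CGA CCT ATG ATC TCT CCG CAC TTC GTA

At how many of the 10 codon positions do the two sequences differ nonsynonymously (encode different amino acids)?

3

Codon 1: ATG Met / ACT Thr — nonsynonymous.
Codon 2: GTA Val / CGA Arg — nonsynonymous.
Codon 3: CCT Pro / CCT Pro — identical.
Codon 4: ATG Met / ATG Met — identical.
Codon 5: ATC Ile / ATC Ile — identical.
Codon 6: TCT Ser / TCT Ser — identical.
Codon 7: CCG Pro / CCG Pro — identical.
Codon 8: CGT Arg / CAC His — nonsynonymous.
Codon 9: TTC Phe / TTC Phe — identical.
Codon 10: GTA Val / GTA Val — identical.
Nonsynonymous differences: 3.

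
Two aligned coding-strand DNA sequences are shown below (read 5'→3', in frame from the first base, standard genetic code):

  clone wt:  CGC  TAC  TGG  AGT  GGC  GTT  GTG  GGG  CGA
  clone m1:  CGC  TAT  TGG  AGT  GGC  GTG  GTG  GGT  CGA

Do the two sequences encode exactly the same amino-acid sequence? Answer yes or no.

Codon 1: CGC Arg / CGC Arg — identical.
Codon 2: TAC Tyr / TAT Tyr — synonymous.
Codon 3: TGG Trp / TGG Trp — identical.
Codon 4: AGT Ser / AGT Ser — identical.
Codon 5: GGC Gly / GGC Gly — identical.
Codon 6: GTT Val / GTG Val — synonymous.
Codon 7: GTG Val / GTG Val — identical.
Codon 8: GGG Gly / GGT Gly — synonymous.
Codon 9: CGA Arg / CGA Arg — identical.
Nonsynonymous differences: 0 → same protein.

yes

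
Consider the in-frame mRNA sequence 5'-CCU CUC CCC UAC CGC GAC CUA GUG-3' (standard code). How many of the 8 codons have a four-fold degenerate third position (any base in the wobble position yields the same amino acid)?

Codon 1 CCU (Pro): third position 4-fold.
Codon 2 CUC (Leu): third position 4-fold.
Codon 3 CCC (Pro): third position 4-fold.
Codon 4 UAC (Tyr): third position 2-fold.
Codon 5 CGC (Arg): third position 4-fold.
Codon 6 GAC (Asp): third position 2-fold.
Codon 7 CUA (Leu): third position 4-fold.
Codon 8 GUG (Val): third position 4-fold.
Four-fold degenerate third positions: 6.

6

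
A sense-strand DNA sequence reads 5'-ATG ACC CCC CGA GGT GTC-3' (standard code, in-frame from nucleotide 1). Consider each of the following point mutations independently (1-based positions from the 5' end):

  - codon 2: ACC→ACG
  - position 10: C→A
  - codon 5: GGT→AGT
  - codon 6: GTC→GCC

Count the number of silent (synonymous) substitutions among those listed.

Codon 2: ACC (Thr) → ACG (Thr) — synonymous.
Codon 4: CGA (Arg) → AGA (Arg) — synonymous.
Codon 5: GGT (Gly) → AGT (Ser) — missense.
Codon 6: GTC (Val) → GCC (Ala) — missense.
Synonymous: 2 of 4.

2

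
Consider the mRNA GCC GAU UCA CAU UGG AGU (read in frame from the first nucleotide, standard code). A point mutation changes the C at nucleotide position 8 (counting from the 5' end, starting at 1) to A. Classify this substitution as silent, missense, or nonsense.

Position 8 falls in codon 3: UCA → Ser.
After the substitution the codon is UAA → Stop.
The new codon is a stop codon, so this is a nonsense mutation.

nonsense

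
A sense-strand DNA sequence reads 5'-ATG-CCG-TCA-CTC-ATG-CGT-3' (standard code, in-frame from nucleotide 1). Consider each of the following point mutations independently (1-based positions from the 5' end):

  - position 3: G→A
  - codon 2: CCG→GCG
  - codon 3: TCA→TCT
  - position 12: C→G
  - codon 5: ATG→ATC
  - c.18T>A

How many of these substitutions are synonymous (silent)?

Codon 1: ATG (Met) → ATA (Ile) — missense.
Codon 2: CCG (Pro) → GCG (Ala) — missense.
Codon 3: TCA (Ser) → TCT (Ser) — synonymous.
Codon 4: CTC (Leu) → CTG (Leu) — synonymous.
Codon 5: ATG (Met) → ATC (Ile) — missense.
Codon 6: CGT (Arg) → CGA (Arg) — synonymous.
Synonymous: 3 of 6.

3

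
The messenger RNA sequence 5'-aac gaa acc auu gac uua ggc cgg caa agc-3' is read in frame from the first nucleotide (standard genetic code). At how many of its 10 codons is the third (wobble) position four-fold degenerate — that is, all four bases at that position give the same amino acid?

3

Codon 1 AAC (Asn): third position 2-fold.
Codon 2 GAA (Glu): third position 2-fold.
Codon 3 ACC (Thr): third position 4-fold.
Codon 4 AUU (Ile): third position 3-fold.
Codon 5 GAC (Asp): third position 2-fold.
Codon 6 UUA (Leu): third position 2-fold.
Codon 7 GGC (Gly): third position 4-fold.
Codon 8 CGG (Arg): third position 4-fold.
Codon 9 CAA (Gln): third position 2-fold.
Codon 10 AGC (Ser): third position 2-fold.
Four-fold degenerate third positions: 3.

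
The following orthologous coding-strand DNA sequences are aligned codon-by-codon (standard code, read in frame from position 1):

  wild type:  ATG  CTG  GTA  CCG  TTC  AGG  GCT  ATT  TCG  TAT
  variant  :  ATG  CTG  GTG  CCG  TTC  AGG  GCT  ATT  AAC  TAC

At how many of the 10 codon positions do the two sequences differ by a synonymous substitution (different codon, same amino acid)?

Codon 1: ATG Met / ATG Met — identical.
Codon 2: CTG Leu / CTG Leu — identical.
Codon 3: GTA Val / GTG Val — synonymous.
Codon 4: CCG Pro / CCG Pro — identical.
Codon 5: TTC Phe / TTC Phe — identical.
Codon 6: AGG Arg / AGG Arg — identical.
Codon 7: GCT Ala / GCT Ala — identical.
Codon 8: ATT Ile / ATT Ile — identical.
Codon 9: TCG Ser / AAC Asn — nonsynonymous.
Codon 10: TAT Tyr / TAC Tyr — synonymous.
Synonymous differences: 2.

2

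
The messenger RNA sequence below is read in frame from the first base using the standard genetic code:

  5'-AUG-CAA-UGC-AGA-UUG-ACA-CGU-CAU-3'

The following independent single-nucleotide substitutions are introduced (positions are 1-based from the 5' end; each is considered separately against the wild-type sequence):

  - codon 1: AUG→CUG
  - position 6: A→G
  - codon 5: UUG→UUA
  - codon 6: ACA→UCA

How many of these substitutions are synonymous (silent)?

Codon 1: AUG (Met) → CUG (Leu) — missense.
Codon 2: CAA (Gln) → CAG (Gln) — synonymous.
Codon 5: UUG (Leu) → UUA (Leu) — synonymous.
Codon 6: ACA (Thr) → UCA (Ser) — missense.
Synonymous: 2 of 4.

2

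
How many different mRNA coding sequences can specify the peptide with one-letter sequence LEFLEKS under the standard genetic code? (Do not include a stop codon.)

3456

Leu: 6 codons.
Glu: 2 codons.
Phe: 2 codons.
Leu: 6 codons.
Glu: 2 codons.
Lys: 2 codons.
Ser: 6 codons.
6 × 2 × 2 × 6 × 2 × 2 × 6 = 3456.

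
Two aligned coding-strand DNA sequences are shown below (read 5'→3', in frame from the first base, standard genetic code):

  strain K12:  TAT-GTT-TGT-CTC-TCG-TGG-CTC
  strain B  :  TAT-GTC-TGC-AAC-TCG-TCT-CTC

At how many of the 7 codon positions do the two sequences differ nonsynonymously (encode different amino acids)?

Codon 1: TAT Tyr / TAT Tyr — identical.
Codon 2: GTT Val / GTC Val — synonymous.
Codon 3: TGT Cys / TGC Cys — synonymous.
Codon 4: CTC Leu / AAC Asn — nonsynonymous.
Codon 5: TCG Ser / TCG Ser — identical.
Codon 6: TGG Trp / TCT Ser — nonsynonymous.
Codon 7: CTC Leu / CTC Leu — identical.
Nonsynonymous differences: 2.

2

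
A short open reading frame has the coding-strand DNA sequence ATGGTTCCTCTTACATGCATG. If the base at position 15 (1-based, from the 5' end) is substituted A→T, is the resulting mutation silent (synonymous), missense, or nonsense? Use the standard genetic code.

Position 15 falls in codon 5: ACA → Thr.
After the substitution the codon is ACT → Thr.
Both encode Thr, so the change is synonymous.

silent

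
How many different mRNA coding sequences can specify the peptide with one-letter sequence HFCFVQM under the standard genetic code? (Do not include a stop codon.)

His: 2 codons.
Phe: 2 codons.
Cys: 2 codons.
Phe: 2 codons.
Val: 4 codons.
Gln: 2 codons.
Met: 1 codon.
2 × 2 × 2 × 2 × 4 × 2 × 1 = 128.

128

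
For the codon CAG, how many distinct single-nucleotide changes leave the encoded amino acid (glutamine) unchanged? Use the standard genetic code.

1

Position 1: none → 0 synonymous.
Position 2: none → 0 synonymous.
Position 3: CAA → 1 synonymous.
Total: 0 + 0 + 1 = 1.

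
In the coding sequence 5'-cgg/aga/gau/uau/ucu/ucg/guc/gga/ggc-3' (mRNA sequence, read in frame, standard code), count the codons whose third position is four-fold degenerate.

6

Codon 1 CGG (Arg): third position 4-fold.
Codon 2 AGA (Arg): third position 2-fold.
Codon 3 GAU (Asp): third position 2-fold.
Codon 4 UAU (Tyr): third position 2-fold.
Codon 5 UCU (Ser): third position 4-fold.
Codon 6 UCG (Ser): third position 4-fold.
Codon 7 GUC (Val): third position 4-fold.
Codon 8 GGA (Gly): third position 4-fold.
Codon 9 GGC (Gly): third position 4-fold.
Four-fold degenerate third positions: 6.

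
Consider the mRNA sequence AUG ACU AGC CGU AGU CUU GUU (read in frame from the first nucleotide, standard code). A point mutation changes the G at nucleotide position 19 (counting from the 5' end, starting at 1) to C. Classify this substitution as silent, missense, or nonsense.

missense

Position 19 falls in codon 7: GUU → Val.
After the substitution the codon is CUU → Leu.
Val ≠ Leu, so this is a missense mutation.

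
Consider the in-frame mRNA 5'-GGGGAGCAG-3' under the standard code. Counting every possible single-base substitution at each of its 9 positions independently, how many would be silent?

Codon 1 (GGG, Gly): 3 synonymous substitutions.
Codon 2 (GAG, Glu): 1 synonymous substitution.
Codon 3 (CAG, Gln): 1 synonymous substitution.
Total: 3 + 1 + 1 = 5.

5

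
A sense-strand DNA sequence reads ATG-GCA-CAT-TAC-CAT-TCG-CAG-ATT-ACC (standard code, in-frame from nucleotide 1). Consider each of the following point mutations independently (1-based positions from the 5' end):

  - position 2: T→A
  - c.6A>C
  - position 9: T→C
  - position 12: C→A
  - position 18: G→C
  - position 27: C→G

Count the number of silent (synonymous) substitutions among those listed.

Codon 1: ATG (Met) → AAG (Lys) — missense.
Codon 2: GCA (Ala) → GCC (Ala) — synonymous.
Codon 3: CAT (His) → CAC (His) — synonymous.
Codon 4: TAC (Tyr) → TAA (Stop) — nonsense.
Codon 6: TCG (Ser) → TCC (Ser) — synonymous.
Codon 9: ACC (Thr) → ACG (Thr) — synonymous.
Synonymous: 4 of 6.

4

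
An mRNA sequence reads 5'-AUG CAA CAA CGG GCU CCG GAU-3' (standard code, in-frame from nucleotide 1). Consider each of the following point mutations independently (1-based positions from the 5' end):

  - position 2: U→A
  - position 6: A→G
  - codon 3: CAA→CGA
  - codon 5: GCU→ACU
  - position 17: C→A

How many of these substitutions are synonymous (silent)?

1

Codon 1: AUG (Met) → AAG (Lys) — missense.
Codon 2: CAA (Gln) → CAG (Gln) — synonymous.
Codon 3: CAA (Gln) → CGA (Arg) — missense.
Codon 5: GCU (Ala) → ACU (Thr) — missense.
Codon 6: CCG (Pro) → CAG (Gln) — missense.
Synonymous: 1 of 5.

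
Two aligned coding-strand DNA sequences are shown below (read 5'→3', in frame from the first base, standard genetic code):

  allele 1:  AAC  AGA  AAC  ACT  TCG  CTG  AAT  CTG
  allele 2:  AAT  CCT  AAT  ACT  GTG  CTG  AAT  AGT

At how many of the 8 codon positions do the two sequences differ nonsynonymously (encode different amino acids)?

Codon 1: AAC Asn / AAT Asn — synonymous.
Codon 2: AGA Arg / CCT Pro — nonsynonymous.
Codon 3: AAC Asn / AAT Asn — synonymous.
Codon 4: ACT Thr / ACT Thr — identical.
Codon 5: TCG Ser / GTG Val — nonsynonymous.
Codon 6: CTG Leu / CTG Leu — identical.
Codon 7: AAT Asn / AAT Asn — identical.
Codon 8: CTG Leu / AGT Ser — nonsynonymous.
Nonsynonymous differences: 3.

3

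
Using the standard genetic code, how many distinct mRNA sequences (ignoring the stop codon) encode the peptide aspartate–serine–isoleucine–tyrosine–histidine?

144

Asp: 2 codons.
Ser: 6 codons.
Ile: 3 codons.
Tyr: 2 codons.
His: 2 codons.
2 × 6 × 3 × 2 × 2 = 144.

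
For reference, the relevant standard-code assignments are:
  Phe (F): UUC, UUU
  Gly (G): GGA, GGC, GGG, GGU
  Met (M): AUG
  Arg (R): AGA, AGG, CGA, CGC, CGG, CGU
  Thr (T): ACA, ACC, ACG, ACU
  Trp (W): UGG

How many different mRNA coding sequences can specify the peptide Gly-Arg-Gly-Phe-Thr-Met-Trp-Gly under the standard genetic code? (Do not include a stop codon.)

3072

Gly: 4 codons.
Arg: 6 codons.
Gly: 4 codons.
Phe: 2 codons.
Thr: 4 codons.
Met: 1 codon.
Trp: 1 codon.
Gly: 4 codons.
4 × 6 × 4 × 2 × 4 × 1 × 1 × 4 = 3072.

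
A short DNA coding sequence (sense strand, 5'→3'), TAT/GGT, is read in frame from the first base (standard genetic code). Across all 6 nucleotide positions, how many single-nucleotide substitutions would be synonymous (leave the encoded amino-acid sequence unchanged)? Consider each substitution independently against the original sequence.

4

Codon 1 (TAT, Tyr): 1 synonymous substitution.
Codon 2 (GGT, Gly): 3 synonymous substitutions.
Total: 1 + 3 = 4.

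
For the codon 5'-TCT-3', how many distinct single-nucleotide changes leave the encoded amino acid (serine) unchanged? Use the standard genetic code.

Position 1: none → 0 synonymous.
Position 2: none → 0 synonymous.
Position 3: TCC, TCA, TCG → 3 synonymous.
Total: 0 + 0 + 3 = 3.

3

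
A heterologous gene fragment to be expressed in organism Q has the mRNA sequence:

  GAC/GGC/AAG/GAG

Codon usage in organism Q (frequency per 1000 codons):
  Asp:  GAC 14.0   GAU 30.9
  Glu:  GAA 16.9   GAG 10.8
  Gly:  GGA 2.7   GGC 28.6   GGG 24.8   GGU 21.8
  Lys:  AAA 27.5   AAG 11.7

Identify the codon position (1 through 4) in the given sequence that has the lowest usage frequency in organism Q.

Codon 1 GAC (Asp): 14.0 per 1000.
Codon 2 GGC (Gly): 28.6 per 1000.
Codon 3 AAG (Lys): 11.7 per 1000.
Codon 4 GAG (Glu): 10.8 per 1000.
Lowest frequency is 10.8 at codon 4.

4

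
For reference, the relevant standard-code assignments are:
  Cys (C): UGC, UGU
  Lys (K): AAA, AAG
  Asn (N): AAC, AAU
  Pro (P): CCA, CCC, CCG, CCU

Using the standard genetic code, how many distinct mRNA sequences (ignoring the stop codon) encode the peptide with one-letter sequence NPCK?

32

Asn: 2 codons.
Pro: 4 codons.
Cys: 2 codons.
Lys: 2 codons.
2 × 4 × 2 × 2 = 32.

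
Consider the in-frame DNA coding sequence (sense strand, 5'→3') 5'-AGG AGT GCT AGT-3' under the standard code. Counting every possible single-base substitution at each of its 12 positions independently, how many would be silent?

7

Codon 1 (AGG, Arg): 2 synonymous substitutions.
Codon 2 (AGT, Ser): 1 synonymous substitution.
Codon 3 (GCT, Ala): 3 synonymous substitutions.
Codon 4 (AGT, Ser): 1 synonymous substitution.
Total: 2 + 1 + 3 + 1 = 7.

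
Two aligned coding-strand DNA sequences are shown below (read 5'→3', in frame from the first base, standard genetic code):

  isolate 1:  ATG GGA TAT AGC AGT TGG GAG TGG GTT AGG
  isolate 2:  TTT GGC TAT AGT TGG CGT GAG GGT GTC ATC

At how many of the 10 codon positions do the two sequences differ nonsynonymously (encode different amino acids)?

5

Codon 1: ATG Met / TTT Phe — nonsynonymous.
Codon 2: GGA Gly / GGC Gly — synonymous.
Codon 3: TAT Tyr / TAT Tyr — identical.
Codon 4: AGC Ser / AGT Ser — synonymous.
Codon 5: AGT Ser / TGG Trp — nonsynonymous.
Codon 6: TGG Trp / CGT Arg — nonsynonymous.
Codon 7: GAG Glu / GAG Glu — identical.
Codon 8: TGG Trp / GGT Gly — nonsynonymous.
Codon 9: GTT Val / GTC Val — synonymous.
Codon 10: AGG Arg / ATC Ile — nonsynonymous.
Nonsynonymous differences: 5.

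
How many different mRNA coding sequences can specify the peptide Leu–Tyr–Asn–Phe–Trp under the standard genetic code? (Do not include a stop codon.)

Leu: 6 codons.
Tyr: 2 codons.
Asn: 2 codons.
Phe: 2 codons.
Trp: 1 codon.
6 × 2 × 2 × 2 × 1 = 48.

48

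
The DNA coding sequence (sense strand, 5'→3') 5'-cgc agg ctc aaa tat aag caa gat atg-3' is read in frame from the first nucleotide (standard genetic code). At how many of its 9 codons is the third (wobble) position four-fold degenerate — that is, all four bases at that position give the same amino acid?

2

Codon 1 CGC (Arg): third position 4-fold.
Codon 2 AGG (Arg): third position 2-fold.
Codon 3 CTC (Leu): third position 4-fold.
Codon 4 AAA (Lys): third position 2-fold.
Codon 5 TAT (Tyr): third position 2-fold.
Codon 6 AAG (Lys): third position 2-fold.
Codon 7 CAA (Gln): third position 2-fold.
Codon 8 GAT (Asp): third position 2-fold.
Codon 9 ATG (Met): third position 1-fold.
Four-fold degenerate third positions: 2.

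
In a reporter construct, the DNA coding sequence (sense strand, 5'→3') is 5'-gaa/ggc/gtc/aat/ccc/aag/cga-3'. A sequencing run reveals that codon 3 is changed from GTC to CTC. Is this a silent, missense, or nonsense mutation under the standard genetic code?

missense

Position 7 falls in codon 3: GTC → Val.
After the substitution the codon is CTC → Leu.
Val ≠ Leu, so this is a missense mutation.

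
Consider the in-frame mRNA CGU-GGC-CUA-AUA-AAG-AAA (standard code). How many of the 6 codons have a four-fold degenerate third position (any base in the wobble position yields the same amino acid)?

Codon 1 CGU (Arg): third position 4-fold.
Codon 2 GGC (Gly): third position 4-fold.
Codon 3 CUA (Leu): third position 4-fold.
Codon 4 AUA (Ile): third position 3-fold.
Codon 5 AAG (Lys): third position 2-fold.
Codon 6 AAA (Lys): third position 2-fold.
Four-fold degenerate third positions: 3.

3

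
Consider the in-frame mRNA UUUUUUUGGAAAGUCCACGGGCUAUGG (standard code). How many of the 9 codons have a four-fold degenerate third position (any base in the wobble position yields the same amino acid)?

3

Codon 1 UUU (Phe): third position 2-fold.
Codon 2 UUU (Phe): third position 2-fold.
Codon 3 UGG (Trp): third position 1-fold.
Codon 4 AAA (Lys): third position 2-fold.
Codon 5 GUC (Val): third position 4-fold.
Codon 6 CAC (His): third position 2-fold.
Codon 7 GGG (Gly): third position 4-fold.
Codon 8 CUA (Leu): third position 4-fold.
Codon 9 UGG (Trp): third position 1-fold.
Four-fold degenerate third positions: 3.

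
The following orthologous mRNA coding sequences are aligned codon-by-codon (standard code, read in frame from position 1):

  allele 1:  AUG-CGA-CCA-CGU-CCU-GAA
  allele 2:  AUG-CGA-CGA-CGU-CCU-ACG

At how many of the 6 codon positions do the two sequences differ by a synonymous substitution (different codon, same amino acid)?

0

Codon 1: AUG Met / AUG Met — identical.
Codon 2: CGA Arg / CGA Arg — identical.
Codon 3: CCA Pro / CGA Arg — nonsynonymous.
Codon 4: CGU Arg / CGU Arg — identical.
Codon 5: CCU Pro / CCU Pro — identical.
Codon 6: GAA Glu / ACG Thr — nonsynonymous.
Synonymous differences: 0.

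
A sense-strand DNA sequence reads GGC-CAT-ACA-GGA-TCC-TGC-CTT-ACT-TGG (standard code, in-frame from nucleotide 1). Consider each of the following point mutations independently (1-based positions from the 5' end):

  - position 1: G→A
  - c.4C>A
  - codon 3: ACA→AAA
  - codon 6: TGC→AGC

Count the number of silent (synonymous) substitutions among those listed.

0

Codon 1: GGC (Gly) → AGC (Ser) — missense.
Codon 2: CAT (His) → AAT (Asn) — missense.
Codon 3: ACA (Thr) → AAA (Lys) — missense.
Codon 6: TGC (Cys) → AGC (Ser) — missense.
Synonymous: 0 of 4.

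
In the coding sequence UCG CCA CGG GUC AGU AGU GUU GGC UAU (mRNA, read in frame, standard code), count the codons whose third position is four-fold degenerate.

Codon 1 UCG (Ser): third position 4-fold.
Codon 2 CCA (Pro): third position 4-fold.
Codon 3 CGG (Arg): third position 4-fold.
Codon 4 GUC (Val): third position 4-fold.
Codon 5 AGU (Ser): third position 2-fold.
Codon 6 AGU (Ser): third position 2-fold.
Codon 7 GUU (Val): third position 4-fold.
Codon 8 GGC (Gly): third position 4-fold.
Codon 9 UAU (Tyr): third position 2-fold.
Four-fold degenerate third positions: 6.

6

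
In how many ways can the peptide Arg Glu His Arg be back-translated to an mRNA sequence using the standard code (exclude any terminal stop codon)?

144

Arg: 6 codons.
Glu: 2 codons.
His: 2 codons.
Arg: 6 codons.
6 × 2 × 2 × 6 = 144.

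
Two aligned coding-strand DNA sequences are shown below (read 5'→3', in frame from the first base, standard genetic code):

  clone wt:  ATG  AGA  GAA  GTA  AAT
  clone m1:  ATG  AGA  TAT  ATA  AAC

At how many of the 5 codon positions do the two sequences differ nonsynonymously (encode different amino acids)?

Codon 1: ATG Met / ATG Met — identical.
Codon 2: AGA Arg / AGA Arg — identical.
Codon 3: GAA Glu / TAT Tyr — nonsynonymous.
Codon 4: GTA Val / ATA Ile — nonsynonymous.
Codon 5: AAT Asn / AAC Asn — synonymous.
Nonsynonymous differences: 2.

2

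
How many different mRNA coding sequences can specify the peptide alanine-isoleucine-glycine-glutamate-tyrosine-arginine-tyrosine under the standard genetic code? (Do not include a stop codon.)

Ala: 4 codons.
Ile: 3 codons.
Gly: 4 codons.
Glu: 2 codons.
Tyr: 2 codons.
Arg: 6 codons.
Tyr: 2 codons.
4 × 3 × 4 × 2 × 2 × 6 × 2 = 2304.

2304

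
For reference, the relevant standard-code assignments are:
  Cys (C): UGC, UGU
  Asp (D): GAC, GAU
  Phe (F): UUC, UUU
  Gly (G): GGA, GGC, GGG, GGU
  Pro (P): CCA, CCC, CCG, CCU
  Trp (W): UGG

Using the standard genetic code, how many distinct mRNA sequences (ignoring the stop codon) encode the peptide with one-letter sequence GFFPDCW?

Gly: 4 codons.
Phe: 2 codons.
Phe: 2 codons.
Pro: 4 codons.
Asp: 2 codons.
Cys: 2 codons.
Trp: 1 codon.
4 × 2 × 2 × 4 × 2 × 2 × 1 = 256.

256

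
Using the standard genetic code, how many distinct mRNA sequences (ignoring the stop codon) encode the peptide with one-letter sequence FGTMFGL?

1536

Phe: 2 codons.
Gly: 4 codons.
Thr: 4 codons.
Met: 1 codon.
Phe: 2 codons.
Gly: 4 codons.
Leu: 6 codons.
2 × 4 × 4 × 1 × 2 × 4 × 6 = 1536.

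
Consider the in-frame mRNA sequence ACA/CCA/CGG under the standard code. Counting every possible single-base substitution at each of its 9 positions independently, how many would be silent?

Codon 1 (ACA, Thr): 3 synonymous substitutions.
Codon 2 (CCA, Pro): 3 synonymous substitutions.
Codon 3 (CGG, Arg): 4 synonymous substitutions.
Total: 3 + 3 + 4 = 10.

10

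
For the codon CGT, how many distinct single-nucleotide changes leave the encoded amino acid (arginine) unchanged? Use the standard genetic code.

3

Position 1: none → 0 synonymous.
Position 2: none → 0 synonymous.
Position 3: CGC, CGA, CGG → 3 synonymous.
Total: 0 + 0 + 3 = 3.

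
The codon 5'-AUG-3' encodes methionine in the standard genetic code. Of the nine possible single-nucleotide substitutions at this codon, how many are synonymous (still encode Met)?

0

Position 1: none → 0 synonymous.
Position 2: none → 0 synonymous.
Position 3: none → 0 synonymous.
Total: 0 + 0 + 0 = 0.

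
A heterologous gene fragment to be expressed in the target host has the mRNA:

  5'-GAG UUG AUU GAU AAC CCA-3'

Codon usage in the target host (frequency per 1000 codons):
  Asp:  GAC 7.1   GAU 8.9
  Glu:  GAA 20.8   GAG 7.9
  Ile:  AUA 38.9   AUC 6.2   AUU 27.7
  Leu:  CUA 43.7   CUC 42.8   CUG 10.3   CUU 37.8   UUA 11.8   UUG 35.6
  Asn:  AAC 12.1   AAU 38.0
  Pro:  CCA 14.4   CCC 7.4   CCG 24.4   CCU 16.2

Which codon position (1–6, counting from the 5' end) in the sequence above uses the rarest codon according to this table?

1

Codon 1 GAG (Glu): 7.9 per 1000.
Codon 2 UUG (Leu): 35.6 per 1000.
Codon 3 AUU (Ile): 27.7 per 1000.
Codon 4 GAU (Asp): 8.9 per 1000.
Codon 5 AAC (Asn): 12.1 per 1000.
Codon 6 CCA (Pro): 14.4 per 1000.
Lowest frequency is 7.9 at codon 1.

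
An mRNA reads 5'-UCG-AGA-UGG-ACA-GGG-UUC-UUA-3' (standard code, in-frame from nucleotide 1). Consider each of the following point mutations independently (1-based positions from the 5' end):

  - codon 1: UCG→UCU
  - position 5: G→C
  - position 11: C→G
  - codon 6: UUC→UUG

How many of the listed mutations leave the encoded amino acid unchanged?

1

Codon 1: UCG (Ser) → UCU (Ser) — synonymous.
Codon 2: AGA (Arg) → ACA (Thr) — missense.
Codon 4: ACA (Thr) → AGA (Arg) — missense.
Codon 6: UUC (Phe) → UUG (Leu) — missense.
Synonymous: 1 of 4.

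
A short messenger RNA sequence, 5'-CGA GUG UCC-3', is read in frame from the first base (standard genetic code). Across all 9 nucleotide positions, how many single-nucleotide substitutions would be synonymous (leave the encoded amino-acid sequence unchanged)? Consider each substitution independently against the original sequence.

10

Codon 1 (CGA, Arg): 4 synonymous substitutions.
Codon 2 (GUG, Val): 3 synonymous substitutions.
Codon 3 (UCC, Ser): 3 synonymous substitutions.
Total: 4 + 3 + 3 = 10.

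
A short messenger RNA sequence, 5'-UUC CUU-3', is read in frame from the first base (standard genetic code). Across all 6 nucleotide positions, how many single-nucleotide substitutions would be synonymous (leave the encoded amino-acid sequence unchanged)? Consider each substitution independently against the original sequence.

Codon 1 (UUC, Phe): 1 synonymous substitution.
Codon 2 (CUU, Leu): 3 synonymous substitutions.
Total: 1 + 3 = 4.

4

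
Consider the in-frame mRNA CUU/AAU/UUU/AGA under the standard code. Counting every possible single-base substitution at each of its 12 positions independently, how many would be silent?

7

Codon 1 (CUU, Leu): 3 synonymous substitutions.
Codon 2 (AAU, Asn): 1 synonymous substitution.
Codon 3 (UUU, Phe): 1 synonymous substitution.
Codon 4 (AGA, Arg): 2 synonymous substitutions.
Total: 3 + 1 + 1 + 2 = 7.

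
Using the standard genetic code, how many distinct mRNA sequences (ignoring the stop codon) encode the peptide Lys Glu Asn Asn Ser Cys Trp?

Lys: 2 codons.
Glu: 2 codons.
Asn: 2 codons.
Asn: 2 codons.
Ser: 6 codons.
Cys: 2 codons.
Trp: 1 codon.
2 × 2 × 2 × 2 × 6 × 2 × 1 = 192.

192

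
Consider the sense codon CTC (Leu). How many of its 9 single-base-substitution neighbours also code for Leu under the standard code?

Position 1: none → 0 synonymous.
Position 2: none → 0 synonymous.
Position 3: CTT, CTA, CTG → 3 synonymous.
Total: 0 + 0 + 3 = 3.

3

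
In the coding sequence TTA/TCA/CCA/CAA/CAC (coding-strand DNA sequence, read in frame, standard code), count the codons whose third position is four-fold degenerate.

2

Codon 1 TTA (Leu): third position 2-fold.
Codon 2 TCA (Ser): third position 4-fold.
Codon 3 CCA (Pro): third position 4-fold.
Codon 4 CAA (Gln): third position 2-fold.
Codon 5 CAC (His): third position 2-fold.
Four-fold degenerate third positions: 2.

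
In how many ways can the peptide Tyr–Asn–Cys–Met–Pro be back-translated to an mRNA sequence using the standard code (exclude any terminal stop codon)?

Tyr: 2 codons.
Asn: 2 codons.
Cys: 2 codons.
Met: 1 codon.
Pro: 4 codons.
2 × 2 × 2 × 1 × 4 = 32.

32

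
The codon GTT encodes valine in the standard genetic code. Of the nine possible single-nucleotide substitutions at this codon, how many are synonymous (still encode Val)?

3

Position 1: none → 0 synonymous.
Position 2: none → 0 synonymous.
Position 3: GTC, GTA, GTG → 3 synonymous.
Total: 0 + 0 + 3 = 3.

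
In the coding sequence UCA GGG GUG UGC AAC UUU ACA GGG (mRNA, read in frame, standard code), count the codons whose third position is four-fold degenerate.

Codon 1 UCA (Ser): third position 4-fold.
Codon 2 GGG (Gly): third position 4-fold.
Codon 3 GUG (Val): third position 4-fold.
Codon 4 UGC (Cys): third position 2-fold.
Codon 5 AAC (Asn): third position 2-fold.
Codon 6 UUU (Phe): third position 2-fold.
Codon 7 ACA (Thr): third position 4-fold.
Codon 8 GGG (Gly): third position 4-fold.
Four-fold degenerate third positions: 5.

5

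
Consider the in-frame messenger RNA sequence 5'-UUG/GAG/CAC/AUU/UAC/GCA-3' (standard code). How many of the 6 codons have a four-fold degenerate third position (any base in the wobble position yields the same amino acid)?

Codon 1 UUG (Leu): third position 2-fold.
Codon 2 GAG (Glu): third position 2-fold.
Codon 3 CAC (His): third position 2-fold.
Codon 4 AUU (Ile): third position 3-fold.
Codon 5 UAC (Tyr): third position 2-fold.
Codon 6 GCA (Ala): third position 4-fold.
Four-fold degenerate third positions: 1.

1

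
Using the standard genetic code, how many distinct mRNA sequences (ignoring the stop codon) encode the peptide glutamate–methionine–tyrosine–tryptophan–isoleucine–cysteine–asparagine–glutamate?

Glu: 2 codons.
Met: 1 codon.
Tyr: 2 codons.
Trp: 1 codon.
Ile: 3 codons.
Cys: 2 codons.
Asn: 2 codons.
Glu: 2 codons.
2 × 1 × 2 × 1 × 3 × 2 × 2 × 2 = 96.

96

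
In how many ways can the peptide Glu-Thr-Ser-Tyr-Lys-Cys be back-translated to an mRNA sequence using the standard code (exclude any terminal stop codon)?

Glu: 2 codons.
Thr: 4 codons.
Ser: 6 codons.
Tyr: 2 codons.
Lys: 2 codons.
Cys: 2 codons.
2 × 4 × 6 × 2 × 2 × 2 = 384.

384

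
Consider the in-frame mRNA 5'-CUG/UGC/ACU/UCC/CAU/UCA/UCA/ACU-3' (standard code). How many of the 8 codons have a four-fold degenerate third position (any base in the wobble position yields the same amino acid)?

Codon 1 CUG (Leu): third position 4-fold.
Codon 2 UGC (Cys): third position 2-fold.
Codon 3 ACU (Thr): third position 4-fold.
Codon 4 UCC (Ser): third position 4-fold.
Codon 5 CAU (His): third position 2-fold.
Codon 6 UCA (Ser): third position 4-fold.
Codon 7 UCA (Ser): third position 4-fold.
Codon 8 ACU (Thr): third position 4-fold.
Four-fold degenerate third positions: 6.

6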